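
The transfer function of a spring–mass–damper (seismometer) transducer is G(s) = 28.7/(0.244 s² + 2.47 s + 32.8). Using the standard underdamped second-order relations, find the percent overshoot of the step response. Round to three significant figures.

Dividing through by 0.244: denominator becomes s² + 10.12 s + 134.4.
So ω_n = √134.4 = 11.6 rad/s and ζ = 10.12/(2·11.6) = 0.437.
%OS = 100 e^{−πζ/√(1−ζ²)} with ζ = 0.437 gives 21.8%.

%OS ≈ 21.8%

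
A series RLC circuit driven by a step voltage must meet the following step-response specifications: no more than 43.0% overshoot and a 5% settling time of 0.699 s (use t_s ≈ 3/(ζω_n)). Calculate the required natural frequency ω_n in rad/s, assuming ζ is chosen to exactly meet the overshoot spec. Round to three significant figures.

ω_n ≈ 16.5 rad/s

ζ = −ln(OS)/√(π² + (ln OS)²). With OS = 0.430, ln OS = −0.8440 and ζ = 0.8440/3.253 = 0.259.
Then ω_n = 3/(ζ t_s) = 3/(0.259 × 0.699) = 16.5 rad/s.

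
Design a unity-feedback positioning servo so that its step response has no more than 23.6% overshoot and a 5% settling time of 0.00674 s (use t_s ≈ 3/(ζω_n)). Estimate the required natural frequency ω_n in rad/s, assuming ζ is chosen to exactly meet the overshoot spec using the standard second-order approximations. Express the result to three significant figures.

Inverting the overshoot relation: ζ = |ln 0.236|/√(π² + ln²0.236) = 0.418.
Then ω_n = 3/(ζ t_s) = 3/(0.418 × 0.00674) = 1070 rad/s.

ω_n ≈ 1070 rad/s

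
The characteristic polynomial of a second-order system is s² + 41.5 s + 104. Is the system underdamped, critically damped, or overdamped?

overdamped

a² − 4b = 1300 > 0 (two distinct real roots); the system is overdamped.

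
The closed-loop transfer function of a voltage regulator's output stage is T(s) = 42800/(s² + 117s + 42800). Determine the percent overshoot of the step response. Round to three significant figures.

%OS ≈ 39.6%

Matching coefficients with s² + 2ζω_n s + ω_n² gives ω_n² = 42800 ⇒ ω_n = 207 rad/s, and ζ = 117/(2ω_n) = 0.283.
%OS = 100 e^{−πζ/√(1−ζ²)} with ζ = 0.283 gives 39.6%.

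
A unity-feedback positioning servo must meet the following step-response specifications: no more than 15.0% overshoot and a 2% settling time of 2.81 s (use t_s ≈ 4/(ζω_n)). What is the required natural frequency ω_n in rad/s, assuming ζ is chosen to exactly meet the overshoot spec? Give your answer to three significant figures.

ζ = −ln(OS)/√(π² + (ln OS)²). With OS = 0.150, ln OS = −1.897 and ζ = 1.897/3.670 = 0.517.
Then ω_n = 4/(ζ t_s) = 4/(0.517 × 2.81) = 2.75 rad/s.

ω_n ≈ 2.75 rad/s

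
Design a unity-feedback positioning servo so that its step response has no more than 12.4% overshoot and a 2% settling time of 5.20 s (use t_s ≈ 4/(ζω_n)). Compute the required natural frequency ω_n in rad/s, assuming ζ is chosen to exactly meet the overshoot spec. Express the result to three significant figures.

ω_n ≈ 1.39 rad/s

From %OS = 100·exp(−πζ/√(1−ζ²)), invert to get ζ = −ln(OS)/√(π² + ln²(OS)) with OS = 0.124.
−ln 0.124 = 2.087, so ζ = 2.087/√(π² + 4.358) = 0.553.
From t_s ≈ 4/(ζω_n): ω_n = 4/(ζ·t_s) = 4/(0.553·5.20) = 1.39 rad/s.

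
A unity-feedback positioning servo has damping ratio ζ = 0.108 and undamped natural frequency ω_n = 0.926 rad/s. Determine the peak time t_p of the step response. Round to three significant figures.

The damped frequency is ω_d = ω_n√(1−ζ²) = 0.926·√(1−0.0117) = 0.921 rad/s.
Peak time t_p = π/ω_d = π/0.921 = 3.41 s.

t_p ≈ 3.41 s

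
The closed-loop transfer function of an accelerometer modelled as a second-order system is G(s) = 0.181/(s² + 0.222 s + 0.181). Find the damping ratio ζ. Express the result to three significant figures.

ζ ≈ 0.261

ω_n = √0.181 = 0.425 rad/s; ζ = 0.222/(2·0.425) = 0.261.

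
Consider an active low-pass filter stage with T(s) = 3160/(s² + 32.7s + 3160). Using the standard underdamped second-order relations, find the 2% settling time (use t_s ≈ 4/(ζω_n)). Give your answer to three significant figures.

ω_n = √3160 = 56.2 rad/s; ζ = 32.7/(2·56.2) = 0.291.
t_s ≈ 4/(ζω_n) = 4/(0.291·56.2) = 0.245 s.

t_s ≈ 0.245 s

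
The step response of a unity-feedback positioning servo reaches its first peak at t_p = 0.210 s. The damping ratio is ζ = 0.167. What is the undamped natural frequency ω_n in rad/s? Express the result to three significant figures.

Peak time t_p = π/ω_d, so ω_d = π/t_p = π/0.210 = 15.0 rad/s.
ω_n = ω_d/√(1−ζ²) = 15.0/√0.972 = 15.2 rad/s.

ω_n ≈ 15.2 rad/s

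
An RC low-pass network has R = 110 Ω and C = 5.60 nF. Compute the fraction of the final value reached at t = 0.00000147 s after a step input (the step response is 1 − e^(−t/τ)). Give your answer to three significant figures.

τ = RC = 110 × 5.60 nF = 0.000000616 s.
y(t)/y_∞ = 1 − e^(−t/τ) = 1 − e^(−0.00000147/0.000000616) = 1 − e^(−2.39) = 0.908.

y/y_∞ ≈ 0.908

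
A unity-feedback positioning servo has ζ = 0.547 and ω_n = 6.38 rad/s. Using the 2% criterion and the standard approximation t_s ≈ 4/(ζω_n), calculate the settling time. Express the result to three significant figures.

t_s ≈ 4/(ζω_n) = 4/(0.547 × 6.38) = 1.15 s.

t_s ≈ 1.15 s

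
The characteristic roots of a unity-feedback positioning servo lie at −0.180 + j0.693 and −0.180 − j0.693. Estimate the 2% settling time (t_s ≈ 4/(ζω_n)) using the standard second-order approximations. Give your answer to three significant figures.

For poles at −σ ± jω_d, ζω_n = σ = 0.180, so t_s ≈ 4/σ = 22.2 s.

t_s ≈ 22.2 s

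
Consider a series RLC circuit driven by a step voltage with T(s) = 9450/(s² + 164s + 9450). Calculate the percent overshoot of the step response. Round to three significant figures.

Matching coefficients with s² + 2ζω_n s + ω_n² gives ω_n² = 9450 ⇒ ω_n = 97.2 rad/s, and ζ = 164/(2ω_n) = 0.844.
%OS = 100 e^{−πζ/√(1−ζ²)} with ζ = 0.844 gives 0.720%.

%OS ≈ 0.720%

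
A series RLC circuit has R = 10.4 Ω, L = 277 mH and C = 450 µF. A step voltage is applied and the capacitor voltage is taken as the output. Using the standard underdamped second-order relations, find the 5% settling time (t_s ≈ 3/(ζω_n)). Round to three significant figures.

For a series RLC circuit (capacitor voltage as output), ω_n = 1/√(LC) = 1/√(277 mH · 450 µF) = 89.6 rad/s.
ζ = (R/2)·√(C/L) = (10.4/2)·√(450 µF/277 mH) = 0.210.
t_s ≈ 3/(ζω_n) = 0.160 s.

t_s ≈ 0.160 s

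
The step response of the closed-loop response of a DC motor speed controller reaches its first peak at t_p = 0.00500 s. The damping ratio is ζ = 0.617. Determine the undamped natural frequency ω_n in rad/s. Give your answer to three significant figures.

Peak time t_p = π/ω_d, so ω_d = π/t_p = π/0.00500 = 628 rad/s.
ω_n = ω_d/√(1−ζ²) = 628/√0.619 = 798 rad/s.

ω_n ≈ 798 rad/s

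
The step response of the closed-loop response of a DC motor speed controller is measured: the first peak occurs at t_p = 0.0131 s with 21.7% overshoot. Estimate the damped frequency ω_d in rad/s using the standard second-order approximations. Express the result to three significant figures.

ω_d ≈ 240 rad/s

t_p = π/ω_d, so ω_d = π/0.0131 = 240 rad/s.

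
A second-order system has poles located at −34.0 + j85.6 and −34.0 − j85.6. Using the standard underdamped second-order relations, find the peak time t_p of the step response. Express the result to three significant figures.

t_p = π/ω_d with ω_d = 85.6 (the imaginary part), so t_p = 0.0367 s.

t_p ≈ 0.0367 s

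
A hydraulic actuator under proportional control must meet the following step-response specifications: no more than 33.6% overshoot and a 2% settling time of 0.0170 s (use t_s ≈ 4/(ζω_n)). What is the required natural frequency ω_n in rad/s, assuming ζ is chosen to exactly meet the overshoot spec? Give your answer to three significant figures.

Inverting the overshoot relation: ζ = |ln 0.336|/√(π² + ln²0.336) = 0.328.
Then ω_n = 4/(ζ t_s) = 4/(0.328 × 0.0170) = 717 rad/s.

ω_n ≈ 717 rad/s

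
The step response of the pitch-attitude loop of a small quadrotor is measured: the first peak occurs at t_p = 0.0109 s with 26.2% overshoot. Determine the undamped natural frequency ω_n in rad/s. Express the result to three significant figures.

The overshoot fixes ζ = −ln(OS)/√(π²+ln²(OS)) = 0.392.
t_p = π/ω_d ⇒ ω_d = 288 rad/s; then ω_n = ω_d/√(1−ζ²) = 313 rad/s.

ω_n ≈ 313 rad/s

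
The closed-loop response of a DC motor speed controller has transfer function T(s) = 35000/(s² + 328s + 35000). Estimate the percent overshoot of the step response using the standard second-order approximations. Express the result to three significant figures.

Matching coefficients with s² + 2ζω_n s + ω_n² gives ω_n² = 35000 ⇒ ω_n = 187 rad/s, and ζ = 328/(2ω_n) = 0.877.
%OS = 100·exp(−πζ/√(1−ζ²)) = 0.327%.

%OS ≈ 0.327%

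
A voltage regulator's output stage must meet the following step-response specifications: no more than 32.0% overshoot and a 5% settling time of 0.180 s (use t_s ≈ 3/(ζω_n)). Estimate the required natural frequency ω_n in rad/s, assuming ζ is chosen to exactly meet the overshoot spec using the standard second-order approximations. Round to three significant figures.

ζ = −ln(OS)/√(π² + (ln OS)²). With OS = 0.320, ln OS = −1.139 and ζ = 1.139/3.342 = 0.341.
Then ω_n = 3/(ζ t_s) = 3/(0.341 × 0.180) = 48.9 rad/s.

ω_n ≈ 48.9 rad/s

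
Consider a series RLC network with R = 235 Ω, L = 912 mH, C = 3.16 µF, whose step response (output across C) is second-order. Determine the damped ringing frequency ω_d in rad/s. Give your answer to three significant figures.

For a series RLC circuit (capacitor voltage as output), ω_n = 1/√(LC) = 1/√(912 mH · 3.16 µF) = 589 rad/s.
ζ = (R/2)·√(C/L) = (235/2)·√(3.16 µF/912 mH) = 0.219.
ω_d = ω_n√(1−ζ²) = 575 rad/s.

ω_d ≈ 575 rad/s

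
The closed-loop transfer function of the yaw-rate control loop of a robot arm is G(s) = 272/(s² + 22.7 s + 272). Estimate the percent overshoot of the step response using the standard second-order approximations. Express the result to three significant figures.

%OS ≈ 5.08%

ω_n = √272 = 16.5 rad/s; ζ = 22.7/(2·16.5) = 0.688.
%OS = 100·exp(−πζ/√(1−ζ²)) = 5.08%.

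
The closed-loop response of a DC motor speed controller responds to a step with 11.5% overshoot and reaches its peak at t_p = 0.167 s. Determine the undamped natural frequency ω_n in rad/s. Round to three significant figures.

ζ from %OS: ζ = |ln 0.115|/√(π²+ln²0.115) = 0.567.
t_p = π/ω_d ⇒ ω_d = 18.8 rad/s; then ω_n = ω_d/√(1−ζ²) = 22.8 rad/s.

ω_n ≈ 22.8 rad/s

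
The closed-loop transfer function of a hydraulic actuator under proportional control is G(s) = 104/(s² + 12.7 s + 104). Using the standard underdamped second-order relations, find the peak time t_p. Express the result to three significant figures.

Matching coefficients with s² + 2ζω_n s + ω_n² gives ω_n² = 104 ⇒ ω_n = 10.2 rad/s, and ζ = 12.7/(2ω_n) = 0.623.
ω_d = ω_n√(1−ζ²) = 7.98 rad/s. Then t_p = π/ω_d = 0.394 s.

t_p ≈ 0.394 s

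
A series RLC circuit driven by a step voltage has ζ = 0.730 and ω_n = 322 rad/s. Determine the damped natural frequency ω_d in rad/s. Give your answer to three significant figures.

ω_d = ω_n√(1−ζ²) = 322·√0.467 = 220 rad/s.

ω_d ≈ 220 rad/s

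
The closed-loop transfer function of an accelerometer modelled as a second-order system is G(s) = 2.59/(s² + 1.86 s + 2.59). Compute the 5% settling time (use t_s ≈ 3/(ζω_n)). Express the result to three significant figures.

Comparing the denominator to s² + 2ζω_n s + ω_n²: ω_n = √2.59 = 1.61 rad/s, and 2ζω_n = 1.86 so ζ = 1.86/(2·1.61) = 0.578.
t_s ≈ 3/(ζω_n) = 3/(0.578·1.61) = 3.23 s.

t_s ≈ 3.23 s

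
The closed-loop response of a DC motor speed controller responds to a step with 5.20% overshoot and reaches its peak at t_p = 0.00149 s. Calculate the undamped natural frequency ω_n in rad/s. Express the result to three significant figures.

ζ from %OS: ζ = |ln 0.0520|/√(π²+ln²0.0520) = 0.685.
From t_p = π/ω_d, ω_d = π/0.00149 = 2110 rad/s, so ω_n = ω_d/√(1−ζ²) = 2900 rad/s.

ω_n ≈ 2900 rad/s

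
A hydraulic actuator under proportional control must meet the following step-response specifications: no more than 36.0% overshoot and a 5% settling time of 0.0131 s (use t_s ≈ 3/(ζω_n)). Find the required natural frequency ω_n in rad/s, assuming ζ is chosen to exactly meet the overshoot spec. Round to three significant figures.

ω_n ≈ 741 rad/s

ζ = −ln(OS)/√(π² + (ln OS)²). With OS = 0.360, ln OS = −1.022 and ζ = 1.022/3.304 = 0.309.
From t_s ≈ 3/(ζω_n): ω_n = 3/(ζ·t_s) = 3/(0.309·0.0131) = 741 rad/s.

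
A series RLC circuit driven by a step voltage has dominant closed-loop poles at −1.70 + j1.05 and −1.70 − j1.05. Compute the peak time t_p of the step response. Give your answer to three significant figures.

t_p = π/ω_d with ω_d = 1.05 (the imaginary part), so t_p = 2.99 s.

t_p ≈ 2.99 s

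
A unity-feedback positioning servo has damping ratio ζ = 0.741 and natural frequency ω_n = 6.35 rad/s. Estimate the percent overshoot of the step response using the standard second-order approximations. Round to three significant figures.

%OS ≈ 3.12%

For an underdamped second-order system, %OS = 100·exp(−πζ/√(1−ζ²)).
πζ/√(1−ζ²) = π·0.741/√(1−0.549) = 3.467, so %OS = 100·e^(−3.467) = 3.12%.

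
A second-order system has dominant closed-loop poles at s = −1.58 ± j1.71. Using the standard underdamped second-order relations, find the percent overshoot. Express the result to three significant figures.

%OS ≈ 5.49%

|pole| = ω_n = √(1.58² + 1.71²) = 2.33 rad/s; ζ = cos θ = σ/ω_n = 0.679.
%OS = 100·exp(−πζ/√(1−ζ²)) = 5.49%.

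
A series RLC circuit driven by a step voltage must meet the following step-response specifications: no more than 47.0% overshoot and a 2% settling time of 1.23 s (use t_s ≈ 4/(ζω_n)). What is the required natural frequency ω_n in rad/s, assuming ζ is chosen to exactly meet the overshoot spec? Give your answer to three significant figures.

ζ = −ln(OS)/√(π² + (ln OS)²). With OS = 0.470, ln OS = −0.7550 and ζ = 0.7550/3.231 = 0.234.
From t_s ≈ 4/(ζω_n): ω_n = 4/(ζ·t_s) = 4/(0.234·1.23) = 13.9 rad/s.

ω_n ≈ 13.9 rad/s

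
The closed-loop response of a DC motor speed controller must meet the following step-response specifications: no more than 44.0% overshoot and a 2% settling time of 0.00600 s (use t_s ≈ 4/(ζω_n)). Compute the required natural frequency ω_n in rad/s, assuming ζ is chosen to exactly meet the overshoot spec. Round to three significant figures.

From %OS = 100·exp(−πζ/√(1−ζ²)), invert to get ζ = −ln(OS)/√(π² + ln²(OS)) with OS = 0.440.
−ln 0.440 = 0.8210, so ζ = 0.8210/√(π² + 0.6740) = 0.253.
From t_s ≈ 4/(ζω_n): ω_n = 4/(ζ·t_s) = 4/(0.253·0.00600) = 2640 rad/s.

ω_n ≈ 2640 rad/s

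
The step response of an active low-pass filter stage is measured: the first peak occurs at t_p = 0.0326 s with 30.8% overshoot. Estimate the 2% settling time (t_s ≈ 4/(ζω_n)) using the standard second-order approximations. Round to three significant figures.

t_s ≈ 0.111 s

The overshoot fixes ζ = −ln(OS)/√(π²+ln²(OS)) = 0.351.
From t_p = π/ω_d, ω_d = π/0.0326 = 96.4 rad/s, so ω_n = ω_d/√(1−ζ²) = 103 rad/s.
t_s ≈ 4/(ζω_n) = 4/(0.351·103) = 0.111 s.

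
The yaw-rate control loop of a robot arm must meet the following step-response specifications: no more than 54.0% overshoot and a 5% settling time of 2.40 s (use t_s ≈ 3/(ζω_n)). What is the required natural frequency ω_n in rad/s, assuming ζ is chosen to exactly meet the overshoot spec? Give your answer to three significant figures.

Inverting the overshoot relation: ζ = |ln 0.540|/√(π² + ln²0.540) = 0.192.
Then ω_n = 3/(ζ t_s) = 3/(0.192 × 2.40) = 6.49 rad/s.

ω_n ≈ 6.49 rad/s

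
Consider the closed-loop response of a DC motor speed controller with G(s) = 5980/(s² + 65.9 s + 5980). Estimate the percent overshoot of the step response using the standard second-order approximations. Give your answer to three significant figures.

Comparing the denominator to s² + 2ζω_n s + ω_n²: ω_n = √5980 = 77.3 rad/s, and 2ζω_n = 65.9 so ζ = 65.9/(2·77.3) = 0.426.
%OS = 100·exp(−πζ/√(1−ζ²)) = 22.8%.

%OS ≈ 22.8%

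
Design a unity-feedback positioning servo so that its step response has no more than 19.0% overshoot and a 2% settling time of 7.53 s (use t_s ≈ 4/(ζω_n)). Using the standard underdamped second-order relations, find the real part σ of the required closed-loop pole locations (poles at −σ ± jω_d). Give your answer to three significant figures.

The settling-time spec alone fixes σ = ζω_n = 4/t_s = 4/7.53 = 0.531.
(Overshoot then fixes ζ = 0.467 and hence ω_d = σ·√(1−ζ²)/ζ = 1.00 rad/s.)

σ ≈ 0.531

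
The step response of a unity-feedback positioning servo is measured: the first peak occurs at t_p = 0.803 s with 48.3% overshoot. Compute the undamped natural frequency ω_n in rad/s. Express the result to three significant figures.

ζ from %OS: ζ = |ln 0.483|/√(π²+ln²0.483) = 0.226.
From t_p = π/ω_d, ω_d = π/0.803 = 3.91 rad/s, so ω_n = ω_d/√(1−ζ²) = 4.02 rad/s.

ω_n ≈ 4.02 rad/s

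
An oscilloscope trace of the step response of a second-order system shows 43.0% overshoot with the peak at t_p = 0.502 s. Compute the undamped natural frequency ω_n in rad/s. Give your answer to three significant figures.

ζ from %OS: ζ = |ln 0.430|/√(π²+ln²0.430) = 0.259.
From t_p = π/ω_d, ω_d = π/0.502 = 6.26 rad/s, so ω_n = ω_d/√(1−ζ²) = 6.48 rad/s.

ω_n ≈ 6.48 rad/s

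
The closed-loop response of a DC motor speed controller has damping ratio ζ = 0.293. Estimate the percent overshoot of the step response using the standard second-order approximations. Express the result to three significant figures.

%OS ≈ 38.2%

For an underdamped second-order system, %OS = 100·exp(−πζ/√(1−ζ²)).
πζ/√(1−ζ²) = π·0.293/√(1−0.0858) = 0.9627, so %OS = 100·e^(−0.9627) = 38.2%.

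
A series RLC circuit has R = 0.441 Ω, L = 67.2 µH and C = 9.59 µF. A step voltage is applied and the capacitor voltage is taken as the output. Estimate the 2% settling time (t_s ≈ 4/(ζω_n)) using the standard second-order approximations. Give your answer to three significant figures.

For a series RLC circuit (capacitor voltage as output), ω_n = 1/√(LC) = 1/√(67.2 µH · 9.59 µF) = 39400 rad/s.
ζ = (R/2)·√(C/L) = (0.441/2)·√(9.59 µF/67.2 µH) = 0.0833.
t_s ≈ 4/(ζω_n) = 0.00122 s.

t_s ≈ 0.00122 s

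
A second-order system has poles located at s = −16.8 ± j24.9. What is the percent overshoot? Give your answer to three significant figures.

%OS ≈ 12.0%

The poles are at −σ ± jω_d with σ = 16.8 and ω_d = 24.9, so ω_n = √(σ²+ω_d²) = 30.0 rad/s and ζ = σ/ω_n = 0.559.
%OS = 100 e^{−πζ/√(1−ζ²)} with ζ = 0.559 gives 12.0%.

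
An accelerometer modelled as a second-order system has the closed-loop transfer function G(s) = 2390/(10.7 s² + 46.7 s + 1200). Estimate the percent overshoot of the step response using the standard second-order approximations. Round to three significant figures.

%OS ≈ 51.6%

Dividing through by 10.7: denominator becomes s² + 4.364 s + 112.1.
So ω_n = √112.1 = 10.6 rad/s and ζ = 4.364/(2·10.6) = 0.206.
Overshoot: exp(−π·0.206/√(1−0.206²)) = 0.516, i.e. 51.6%.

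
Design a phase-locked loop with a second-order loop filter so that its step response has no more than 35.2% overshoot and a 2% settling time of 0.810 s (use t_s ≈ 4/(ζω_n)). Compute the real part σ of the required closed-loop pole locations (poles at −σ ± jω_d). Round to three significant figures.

σ ≈ 4.94

The settling-time spec alone fixes σ = ζω_n = 4/t_s = 4/0.810 = 4.94.
(Overshoot then fixes ζ = 0.315 and hence ω_d = σ·√(1−ζ²)/ζ = 14.9 rad/s.)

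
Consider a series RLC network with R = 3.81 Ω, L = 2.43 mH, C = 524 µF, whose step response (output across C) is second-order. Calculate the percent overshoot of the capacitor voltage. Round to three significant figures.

For a series RLC circuit (capacitor voltage as output), ω_n = 1/√(LC) = 1/√(2.43 mH · 524 µF) = 886 rad/s.
ζ = (R/2)·√(C/L) = (3.81/2)·√(524 µF/2.43 mH) = 0.885.
%OS = 100 e^{−πζ/√(1−ζ²)} with ζ = 0.885 gives 0.258%.

%OS ≈ 0.258%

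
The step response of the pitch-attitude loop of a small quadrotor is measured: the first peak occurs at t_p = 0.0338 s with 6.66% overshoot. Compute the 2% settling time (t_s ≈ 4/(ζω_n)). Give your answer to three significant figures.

ζ from %OS: ζ = |ln 0.0666|/√(π²+ln²0.0666) = 0.653.
From t_p = π/ω_d, ω_d = π/0.0338 = 92.9 rad/s, so ω_n = ω_d/√(1−ζ²) = 123 rad/s.
t_s ≈ 4/(ζω_n) = 4/(0.653·123) = 0.0499 s.

t_s ≈ 0.0499 s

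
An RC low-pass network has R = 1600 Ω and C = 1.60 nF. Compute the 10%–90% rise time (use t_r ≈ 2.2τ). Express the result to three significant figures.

t_r ≈ 0.00000563 s

τ = RC = 1600 × 1.60 nF = 0.00000256 s.
t_r ≈ 2.2τ = 0.00000563 s.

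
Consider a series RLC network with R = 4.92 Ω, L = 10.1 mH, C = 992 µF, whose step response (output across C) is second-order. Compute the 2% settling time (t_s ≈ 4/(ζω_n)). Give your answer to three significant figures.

For a series RLC circuit (capacitor voltage as output), ω_n = 1/√(LC) = 1/√(10.1 mH · 992 µF) = 316 rad/s.
ζ = (R/2)·√(C/L) = (4.92/2)·√(992 µF/10.1 mH) = 0.771.
t_s ≈ 4/(ζω_n) = 0.0164 s.

t_s ≈ 0.0164 s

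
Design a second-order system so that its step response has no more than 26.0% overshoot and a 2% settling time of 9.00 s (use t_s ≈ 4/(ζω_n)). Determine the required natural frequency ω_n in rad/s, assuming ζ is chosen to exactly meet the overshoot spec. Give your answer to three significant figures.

Inverting the overshoot relation: ζ = |ln 0.260|/√(π² + ln²0.260) = 0.394.
From t_s ≈ 4/(ζω_n): ω_n = 4/(ζ·t_s) = 4/(0.394·9.00) = 1.13 rad/s.

ω_n ≈ 1.13 rad/s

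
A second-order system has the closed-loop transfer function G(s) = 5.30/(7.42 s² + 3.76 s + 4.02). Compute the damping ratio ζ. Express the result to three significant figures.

Dividing through by 7.42: denominator becomes s² + 0.5067 s + 0.5418.
So ω_n = √0.5418 = 0.736 rad/s and ζ = 0.5067/(2·0.736) = 0.344.

ζ ≈ 0.344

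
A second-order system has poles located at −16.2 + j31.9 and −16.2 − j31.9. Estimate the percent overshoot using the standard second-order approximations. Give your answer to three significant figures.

With σ = 16.2, ω_d = 31.9: ω_n = √(σ²+ω_d²) = 35.8 rad/s, ζ = σ/ω_n = 0.453.
Overshoot: exp(−π·0.453/√(1−0.453²)) = 0.203, i.e. 20.3%.

%OS ≈ 20.3%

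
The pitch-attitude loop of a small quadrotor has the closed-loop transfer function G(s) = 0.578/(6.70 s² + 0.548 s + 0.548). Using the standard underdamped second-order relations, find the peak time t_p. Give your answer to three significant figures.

Dividing through by 6.70: denominator becomes s² + 0.08179 s + 0.08179.
So ω_n = √0.08179 = 0.286 rad/s and ζ = 0.08179/(2·0.286) = 0.143.
ω_d = 0.286·√(1 − 0.143²) = 0.283 rad/s. t_p = π/ω_d = 11.1 s.

t_p ≈ 11.1 s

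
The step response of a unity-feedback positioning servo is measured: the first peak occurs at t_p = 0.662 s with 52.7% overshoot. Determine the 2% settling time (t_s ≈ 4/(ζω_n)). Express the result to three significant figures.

t_s ≈ 4.13 s

From the overshoot, ζ = −ln(OS)/√(π²+ln²(OS)) = 0.200.
t_p = π/ω_d ⇒ ω_d = 4.75 rad/s; then ω_n = ω_d/√(1−ζ²) = 4.84 rad/s.
t_s ≈ 4/(ζω_n) = 4/(0.200·4.84) = 4.13 s.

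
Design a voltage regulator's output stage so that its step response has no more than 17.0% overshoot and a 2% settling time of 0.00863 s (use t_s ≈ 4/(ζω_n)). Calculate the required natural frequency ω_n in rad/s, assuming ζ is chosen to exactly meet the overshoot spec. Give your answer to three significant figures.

ω_n ≈ 943 rad/s

Inverting the overshoot relation: ζ = |ln 0.170|/√(π² + ln²0.170) = 0.491.
From t_s ≈ 4/(ζω_n): ω_n = 4/(ζ·t_s) = 4/(0.491·0.00863) = 943 rad/s.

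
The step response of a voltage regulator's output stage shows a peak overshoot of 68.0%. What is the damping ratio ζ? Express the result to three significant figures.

ζ = −ln(OS)/√(π² + (ln OS)²). With OS = 0.680, ln OS = −0.3857 and ζ = 0.3857/3.165 = 0.122.

ζ ≈ 0.122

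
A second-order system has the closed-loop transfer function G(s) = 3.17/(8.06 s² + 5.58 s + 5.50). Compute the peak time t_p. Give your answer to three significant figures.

Dividing through by 8.06: denominator becomes s² + 0.6923 s + 0.6824.
So ω_n = √0.6824 = 0.826 rad/s and ζ = 0.6923/(2·0.826) = 0.419.
ω_d = 0.826·√(1 − 0.419²) = 0.750 rad/s. t_p = π/ω_d = 4.19 s.

t_p ≈ 4.19 s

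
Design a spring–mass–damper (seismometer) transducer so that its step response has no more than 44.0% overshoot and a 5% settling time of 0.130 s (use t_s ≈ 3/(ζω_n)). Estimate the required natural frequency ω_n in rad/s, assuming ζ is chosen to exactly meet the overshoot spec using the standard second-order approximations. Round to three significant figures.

ω_n ≈ 91.3 rad/s

From %OS = 100·exp(−πζ/√(1−ζ²)), invert to get ζ = −ln(OS)/√(π² + ln²(OS)) with OS = 0.440.
−ln 0.440 = 0.8210, so ζ = 0.8210/√(π² + 0.6740) = 0.253.
Then ω_n = 3/(ζ t_s) = 3/(0.253 × 0.130) = 91.3 rad/s.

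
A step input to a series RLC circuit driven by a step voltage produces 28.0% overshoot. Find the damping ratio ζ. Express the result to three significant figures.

ζ ≈ 0.376

Inverting the overshoot relation: ζ = |ln 0.280|/√(π² + ln²0.280) = 0.376.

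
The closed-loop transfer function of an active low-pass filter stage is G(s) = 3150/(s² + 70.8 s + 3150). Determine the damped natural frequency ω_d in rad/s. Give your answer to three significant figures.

ω_d ≈ 43.6 rad/s

Comparing the denominator to s² + 2ζω_n s + ω_n²: ω_n = √3150 = 56.1 rad/s, and 2ζω_n = 70.8 so ζ = 70.8/(2·56.1) = 0.631.
ω_d = 56.1·√(1 − 0.631²) = 43.6 rad/s.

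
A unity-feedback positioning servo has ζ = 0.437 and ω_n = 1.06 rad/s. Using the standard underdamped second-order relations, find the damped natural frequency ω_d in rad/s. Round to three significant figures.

ω_d = ω_n√(1−ζ²) = 1.06·√0.809 = 0.953 rad/s.

ω_d ≈ 0.953 rad/s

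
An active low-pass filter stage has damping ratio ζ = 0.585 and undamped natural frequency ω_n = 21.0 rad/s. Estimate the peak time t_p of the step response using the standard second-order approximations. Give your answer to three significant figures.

The damped frequency is ω_d = ω_n√(1−ζ²) = 21.0·√(1−0.342) = 17.0 rad/s.
Peak time t_p = π/ω_d = π/17.0 = 0.184 s.

t_p ≈ 0.184 s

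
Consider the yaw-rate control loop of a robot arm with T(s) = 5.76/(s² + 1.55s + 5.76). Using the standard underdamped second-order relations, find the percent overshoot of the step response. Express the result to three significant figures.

Comparing the denominator to s² + 2ζω_n s + ω_n²: ω_n = √5.76 = 2.40 rad/s, and 2ζω_n = 1.55 so ζ = 1.55/(2·2.40) = 0.323.
%OS = 100 e^{−πζ/√(1−ζ²)} with ζ = 0.323 gives 34.2%.

%OS ≈ 34.2%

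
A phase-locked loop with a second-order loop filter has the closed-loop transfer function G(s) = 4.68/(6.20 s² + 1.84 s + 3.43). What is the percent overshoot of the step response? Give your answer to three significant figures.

%OS ≈ 52.7%

Dividing through by 6.20: denominator becomes s² + 0.2968 s + 0.5532.
So ω_n = √0.5532 = 0.744 rad/s and ζ = 0.2968/(2·0.744) = 0.200.
Overshoot: exp(−π·0.200/√(1−0.200²)) = 0.527, i.e. 52.7%.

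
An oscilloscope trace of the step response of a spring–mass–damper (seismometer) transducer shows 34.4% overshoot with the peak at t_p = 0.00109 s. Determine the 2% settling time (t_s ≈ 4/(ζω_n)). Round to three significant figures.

The overshoot fixes ζ = −ln(OS)/√(π²+ln²(OS)) = 0.322.
t_p = π/ω_d ⇒ ω_d = 2880 rad/s; then ω_n = ω_d/√(1−ζ²) = 3040 rad/s.
t_s ≈ 4/(ζω_n) = 4/(0.322·3040) = 0.00409 s.

t_s ≈ 0.00409 s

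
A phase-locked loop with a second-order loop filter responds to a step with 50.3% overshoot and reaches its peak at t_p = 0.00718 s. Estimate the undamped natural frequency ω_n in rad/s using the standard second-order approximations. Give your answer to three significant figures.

ω_n ≈ 448 rad/s

ζ from %OS: ζ = |ln 0.503|/√(π²+ln²0.503) = 0.214.
From t_p = π/ω_d, ω_d = π/0.00718 = 438 rad/s, so ω_n = ω_d/√(1−ζ²) = 448 rad/s.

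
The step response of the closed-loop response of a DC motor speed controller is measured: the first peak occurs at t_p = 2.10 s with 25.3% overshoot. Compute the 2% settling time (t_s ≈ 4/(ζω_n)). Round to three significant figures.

ζ from %OS: ζ = |ln 0.253|/√(π²+ln²0.253) = 0.401.
t_p = π/ω_d ⇒ ω_d = 1.50 rad/s; then ω_n = ω_d/√(1−ζ²) = 1.63 rad/s.
t_s ≈ 4/(ζω_n) = 4/(0.401·1.63) = 6.11 s.

t_s ≈ 6.11 s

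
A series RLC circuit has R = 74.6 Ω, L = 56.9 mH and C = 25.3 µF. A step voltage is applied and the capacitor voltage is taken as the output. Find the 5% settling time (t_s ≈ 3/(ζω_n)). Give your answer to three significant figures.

t_s ≈ 0.00458 s

For a series RLC circuit (capacitor voltage as output), ω_n = 1/√(LC) = 1/√(56.9 mH · 25.3 µF) = 833 rad/s.
ζ = (R/2)·√(C/L) = (74.6/2)·√(25.3 µF/56.9 mH) = 0.787.
t_s ≈ 3/(ζω_n) = 0.00458 s.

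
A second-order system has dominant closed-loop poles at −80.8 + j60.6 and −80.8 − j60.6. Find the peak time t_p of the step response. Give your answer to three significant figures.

t_p = π/ω_d with ω_d = 60.6 (the imaginary part), so t_p = 0.0518 s.

t_p ≈ 0.0518 s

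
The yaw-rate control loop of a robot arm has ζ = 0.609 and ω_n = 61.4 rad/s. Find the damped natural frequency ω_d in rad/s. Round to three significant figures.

ω_d ≈ 48.7 rad/s

ω_d = ω_n√(1−ζ²) = 61.4·√0.629 = 48.7 rad/s.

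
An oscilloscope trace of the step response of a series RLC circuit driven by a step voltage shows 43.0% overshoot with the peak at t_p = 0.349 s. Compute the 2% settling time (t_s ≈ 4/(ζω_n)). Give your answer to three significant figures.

t_s ≈ 1.65 s

From the overshoot, ζ = −ln(OS)/√(π²+ln²(OS)) = 0.259.
From t_p = π/ω_d, ω_d = π/0.349 = 9.00 rad/s, so ω_n = ω_d/√(1−ζ²) = 9.32 rad/s.
t_s ≈ 4/(ζω_n) = 4/(0.259·9.32) = 1.65 s.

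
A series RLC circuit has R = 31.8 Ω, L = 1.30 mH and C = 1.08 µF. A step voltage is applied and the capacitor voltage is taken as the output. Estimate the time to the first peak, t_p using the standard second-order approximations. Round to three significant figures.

For a series RLC circuit (capacitor voltage as output), ω_n = 1/√(LC) = 1/√(1.30 mH · 1.08 µF) = 26700 rad/s.
ζ = (R/2)·√(C/L) = (31.8/2)·√(1.08 µF/1.30 mH) = 0.458.
ω_d = 26700·√(1 − 0.458²) = 23700 rad/s. t_p = π/ω_d = 0.000132 s.

t_p ≈ 0.000132 s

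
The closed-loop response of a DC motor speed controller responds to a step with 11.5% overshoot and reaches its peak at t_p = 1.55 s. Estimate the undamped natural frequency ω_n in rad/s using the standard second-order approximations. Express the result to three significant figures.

ω_n ≈ 2.46 rad/s

From the overshoot, ζ = −ln(OS)/√(π²+ln²(OS)) = 0.567.
From t_p = π/ω_d, ω_d = π/1.55 = 2.03 rad/s, so ω_n = ω_d/√(1−ζ²) = 2.46 rad/s.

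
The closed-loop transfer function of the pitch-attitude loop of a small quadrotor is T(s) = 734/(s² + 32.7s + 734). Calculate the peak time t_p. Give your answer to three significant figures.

t_p ≈ 0.145 s

Comparing the denominator to s² + 2ζω_n s + ω_n²: ω_n = √734 = 27.1 rad/s, and 2ζω_n = 32.7 so ζ = 32.7/(2·27.1) = 0.603.
ω_d = ω_n√(1−ζ²) = 21.6 rad/s. Then t_p = π/ω_d = 0.145 s.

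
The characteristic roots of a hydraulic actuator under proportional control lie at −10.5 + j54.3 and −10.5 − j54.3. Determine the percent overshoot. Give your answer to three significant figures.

The poles are at −σ ± jω_d with σ = 10.5 and ω_d = 54.3, so ω_n = √(σ²+ω_d²) = 55.3 rad/s and ζ = σ/ω_n = 0.190.
%OS = 100 e^{−πζ/√(1−ζ²)} with ζ = 0.190 gives 54.5%.

%OS ≈ 54.5%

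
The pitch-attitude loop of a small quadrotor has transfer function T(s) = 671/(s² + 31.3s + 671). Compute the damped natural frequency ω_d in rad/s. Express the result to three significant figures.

ω_n = √671 = 25.9 rad/s; ζ = 31.3/(2·25.9) = 0.604.
The damped frequency ω_d = ω_n√(1−ζ²) = 20.6 rad/s.

ω_d ≈ 20.6 rad/s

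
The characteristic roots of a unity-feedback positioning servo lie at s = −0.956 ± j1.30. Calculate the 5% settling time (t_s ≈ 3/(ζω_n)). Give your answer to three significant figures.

For poles at −σ ± jω_d, ζω_n = σ = 0.956, so t_s ≈ 3/σ = 3.14 s.

t_s ≈ 3.14 s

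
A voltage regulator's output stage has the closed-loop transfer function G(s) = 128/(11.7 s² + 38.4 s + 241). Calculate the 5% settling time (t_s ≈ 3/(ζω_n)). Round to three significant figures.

t_s ≈ 1.83 s

Dividing through by 11.7: denominator becomes s² + 3.282 s + 20.60.
So ω_n = √20.60 = 4.54 rad/s and ζ = 3.282/(2·4.54) = 0.362.
t_s ≈ 3/(ζω_n) = 1.83 s.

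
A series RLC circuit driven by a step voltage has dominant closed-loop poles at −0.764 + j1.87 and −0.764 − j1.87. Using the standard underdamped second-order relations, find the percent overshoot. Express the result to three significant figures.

|pole| = ω_n = √(0.764² + 1.87²) = 2.02 rad/s; ζ = cos θ = σ/ω_n = 0.378.
%OS = 100 e^{−πζ/√(1−ζ²)} with ζ = 0.378 gives 27.7%.

%OS ≈ 27.7%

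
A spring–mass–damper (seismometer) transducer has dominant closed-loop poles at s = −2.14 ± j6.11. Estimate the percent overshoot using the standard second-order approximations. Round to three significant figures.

The poles are at −σ ± jω_d with σ = 2.14 and ω_d = 6.11, so ω_n = √(σ²+ω_d²) = 6.47 rad/s and ζ = σ/ω_n = 0.331.
Overshoot: exp(−π·0.331/√(1−0.331²)) = 0.333, i.e. 33.3%.

%OS ≈ 33.3%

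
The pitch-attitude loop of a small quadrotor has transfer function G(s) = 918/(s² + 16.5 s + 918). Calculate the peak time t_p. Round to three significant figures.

t_p ≈ 0.108 s

ω_n = √918 = 30.3 rad/s; ζ = 16.5/(2·30.3) = 0.272.
ω_d = ω_n√(1−ζ²) = 29.2 rad/s. Then t_p = π/ω_d = 0.108 s.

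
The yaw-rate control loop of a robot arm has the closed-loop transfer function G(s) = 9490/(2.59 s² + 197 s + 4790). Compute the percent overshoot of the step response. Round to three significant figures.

Dividing through by 2.59: denominator becomes s² + 76.06 s + 1849.
So ω_n = √1849 = 43.0 rad/s and ζ = 76.06/(2·43.0) = 0.884.
Overshoot: exp(−π·0.884/√(1−0.884²)) = 0.00260, i.e. 0.260%.

%OS ≈ 0.260%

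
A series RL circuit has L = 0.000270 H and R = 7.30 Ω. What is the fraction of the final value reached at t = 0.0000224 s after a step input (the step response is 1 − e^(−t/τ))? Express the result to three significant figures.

τ = L/R = 0.000270/7.30 = 0.0000370 s.
y(t)/y_∞ = 1 − e^(−t/τ) = 1 − e^(−0.0000224/0.0000370) = 1 − e^(−0.606) = 0.454.

y/y_∞ ≈ 0.454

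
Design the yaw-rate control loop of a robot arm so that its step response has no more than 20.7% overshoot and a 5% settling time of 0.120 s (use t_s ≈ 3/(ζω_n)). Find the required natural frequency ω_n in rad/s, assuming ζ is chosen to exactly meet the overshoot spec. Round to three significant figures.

ω_n ≈ 55.8 rad/s

From %OS = 100·exp(−πζ/√(1−ζ²)), invert to get ζ = −ln(OS)/√(π² + ln²(OS)) with OS = 0.207.
−ln 0.207 = 1.575, so ζ = 1.575/√(π² + 2.481) = 0.448.
From t_s ≈ 3/(ζω_n): ω_n = 3/(ζ·t_s) = 3/(0.448·0.120) = 55.8 rad/s.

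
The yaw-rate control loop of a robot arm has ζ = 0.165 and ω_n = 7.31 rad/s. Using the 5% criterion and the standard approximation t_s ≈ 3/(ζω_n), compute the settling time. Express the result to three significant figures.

t_s ≈ 3/(ζω_n) = 3/(0.165 × 7.31) = 2.49 s.

t_s ≈ 2.49 s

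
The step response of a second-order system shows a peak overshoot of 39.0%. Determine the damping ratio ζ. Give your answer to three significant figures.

ζ = −ln(OS)/√(π² + (ln OS)²). With OS = 0.390, ln OS = −0.9416 and ζ = 0.9416/3.280 = 0.287.

ζ ≈ 0.287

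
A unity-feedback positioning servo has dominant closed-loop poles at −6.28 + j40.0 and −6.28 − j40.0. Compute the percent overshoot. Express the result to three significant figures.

The poles are at −σ ± jω_d with σ = 6.28 and ω_d = 40.0, so ω_n = √(σ²+ω_d²) = 40.5 rad/s and ζ = σ/ω_n = 0.155.
%OS = 100 e^{−πζ/√(1−ζ²)} with ζ = 0.155 gives 61.1%.

%OS ≈ 61.1%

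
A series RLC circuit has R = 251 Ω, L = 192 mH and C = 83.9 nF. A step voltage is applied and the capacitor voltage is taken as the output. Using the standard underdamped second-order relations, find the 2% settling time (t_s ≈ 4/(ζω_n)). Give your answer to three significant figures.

For a series RLC circuit (capacitor voltage as output), ω_n = 1/√(LC) = 1/√(192 mH · 83.9 nF) = 7880 rad/s.
ζ = (R/2)·√(C/L) = (251/2)·√(83.9 nF/192 mH) = 0.0830.
t_s ≈ 4/(ζω_n) = 0.00612 s.

t_s ≈ 0.00612 s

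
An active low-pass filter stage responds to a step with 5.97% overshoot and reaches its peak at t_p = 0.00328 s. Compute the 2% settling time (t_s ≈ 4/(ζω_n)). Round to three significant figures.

From the overshoot, ζ = −ln(OS)/√(π²+ln²(OS)) = 0.668.
t_p = π/ω_d ⇒ ω_d = 958 rad/s; then ω_n = ω_d/√(1−ζ²) = 1290 rad/s.
t_s ≈ 4/(ζω_n) = 4/(0.668·1290) = 0.00466 s.

t_s ≈ 0.00466 s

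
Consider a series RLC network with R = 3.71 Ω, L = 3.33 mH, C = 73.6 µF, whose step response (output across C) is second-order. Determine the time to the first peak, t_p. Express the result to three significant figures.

t_p ≈ 0.00162 s

For a series RLC circuit (capacitor voltage as output), ω_n = 1/√(LC) = 1/√(3.33 mH · 73.6 µF) = 2020 rad/s.
ζ = (R/2)·√(C/L) = (3.71/2)·√(73.6 µF/3.33 mH) = 0.276.
The damped frequency ω_d = ω_n√(1−ζ²) = 1940 rad/s. t_p = π/ω_d = 0.00162 s.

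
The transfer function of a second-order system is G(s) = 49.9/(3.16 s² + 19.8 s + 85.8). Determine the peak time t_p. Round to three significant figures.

Dividing through by 3.16: denominator becomes s² + 6.266 s + 27.15.
So ω_n = √27.15 = 5.21 rad/s and ζ = 6.266/(2·5.21) = 0.601.
The damped frequency ω_d = ω_n√(1−ζ²) = 4.16 rad/s. t_p = π/ω_d = 0.755 s.

t_p ≈ 0.755 s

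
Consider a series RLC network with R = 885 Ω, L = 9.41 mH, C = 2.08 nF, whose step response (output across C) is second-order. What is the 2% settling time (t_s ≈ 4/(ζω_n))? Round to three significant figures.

t_s ≈ 0.0000851 s

For a series RLC circuit (capacitor voltage as output), ω_n = 1/√(LC) = 1/√(9.41 mH · 2.08 nF) = 226000 rad/s.
ζ = (R/2)·√(C/L) = (885/2)·√(2.08 nF/9.41 mH) = 0.208.
t_s ≈ 4/(ζω_n) = 0.0000851 s.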